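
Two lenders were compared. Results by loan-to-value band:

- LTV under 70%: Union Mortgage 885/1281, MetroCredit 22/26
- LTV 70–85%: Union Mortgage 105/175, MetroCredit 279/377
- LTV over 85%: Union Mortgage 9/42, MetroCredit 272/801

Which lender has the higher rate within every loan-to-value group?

MetroCredit

LTV under 70%: Union Mortgage 885/1281 = 69.1%, MetroCredit 22/26 = 84.6% → MetroCredit
LTV 70–85%: Union Mortgage 105/175 = 60.0%, MetroCredit 279/377 = 74.0% → MetroCredit
LTV over 85%: Union Mortgage 9/42 = 21.4%, MetroCredit 272/801 = 34.0% → MetroCredit
MetroCredit has the higher rate in all 3 groups.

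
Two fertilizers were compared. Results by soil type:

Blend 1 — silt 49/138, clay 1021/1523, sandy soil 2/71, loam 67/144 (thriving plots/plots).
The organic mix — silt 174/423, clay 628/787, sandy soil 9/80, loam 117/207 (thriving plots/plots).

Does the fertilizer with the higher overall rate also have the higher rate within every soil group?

Silt: Blend 1 49/138 = 35.5%, the organic mix 174/423 = 41.1% → the organic mix
Clay: Blend 1 1021/1523 = 67.0%, the organic mix 628/787 = 79.8% → the organic mix
Sandy soil: Blend 1 2/71 = 2.8%, the organic mix 9/80 = 11.2% → the organic mix
Loam: Blend 1 67/144 = 46.5%, the organic mix 117/207 = 56.5% → the organic mix
Overall: Blend 1 1139/1876 = 60.7%, the organic mix 928/1497 = 62.0% → the organic mix
The organic mix wins overall and in every soil group — no reversal.

Yes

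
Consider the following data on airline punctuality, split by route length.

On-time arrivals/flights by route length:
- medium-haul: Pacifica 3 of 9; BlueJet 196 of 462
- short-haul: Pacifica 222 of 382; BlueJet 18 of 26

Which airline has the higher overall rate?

Pacifica

Medium-haul: Pacifica 3/9 = 33.3%, BlueJet 196/462 = 42.4% → BlueJet
Short-haul: Pacifica 222/382 = 58.1%, BlueJet 18/26 = 69.2% → BlueJet
Overall: Pacifica 225/391 = 57.5%, BlueJet 214/488 = 43.9% → Pacifica
(BlueJet wins every route group but Pacifica wins overall — BlueJet's flights skew toward the low-rate medium-haul group.)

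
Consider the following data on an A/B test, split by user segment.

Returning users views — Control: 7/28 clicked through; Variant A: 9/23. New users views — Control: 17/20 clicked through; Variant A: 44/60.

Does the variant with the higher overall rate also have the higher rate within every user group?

Returning users: Control 7/28 = 25.0%, Variant A 9/23 = 39.1% → Variant A
New users: Control 17/20 = 85.0%, Variant A 44/60 = 73.3% → Control
Overall: Control 24/48 = 50.0%, Variant A 53/83 = 63.9% → Variant A
Neither sweeps: Control wins 1 of 2 groups, Variant A wins 1. Variant A wins overall but not every group — no Simpson reversal.

No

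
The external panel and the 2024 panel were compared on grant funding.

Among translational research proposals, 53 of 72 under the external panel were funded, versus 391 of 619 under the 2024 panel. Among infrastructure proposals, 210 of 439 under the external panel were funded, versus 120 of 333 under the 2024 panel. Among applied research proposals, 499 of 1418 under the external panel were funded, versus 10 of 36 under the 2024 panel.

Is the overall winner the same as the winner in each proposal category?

Translational research: the external panel 53/72 = 73.6%, the 2024 panel 391/619 = 63.2% → the external panel
Infrastructure: the external panel 210/439 = 47.8%, the 2024 panel 120/333 = 36.0% → the external panel
Applied research: the external panel 499/1418 = 35.2%, the 2024 panel 10/36 = 27.8% → the external panel
Overall: the external panel 762/1929 = 39.5%, the 2024 panel 521/988 = 52.7% → the 2024 panel
The external panel wins each proposal group but the 2024 panel wins overall — the comparison reverses. The external panel's proposals skew toward applied research, which has a lower base rate.

No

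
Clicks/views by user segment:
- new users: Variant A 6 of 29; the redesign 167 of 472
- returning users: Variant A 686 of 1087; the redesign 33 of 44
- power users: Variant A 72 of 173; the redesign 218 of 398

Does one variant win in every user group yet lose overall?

Yes

New users: Variant A 6/29 = 20.7%, the redesign 167/472 = 35.4% → the redesign
Returning users: Variant A 686/1087 = 63.1%, the redesign 33/44 = 75.0% → the redesign
Power users: Variant A 72/173 = 41.6%, the redesign 218/398 = 54.8% → the redesign
Overall: Variant A 764/1289 = 59.3%, the redesign 418/914 = 45.7% → Variant A
The redesign wins each user group but Variant A wins overall — the comparison reverses. The redesign's views skew toward new users, which has a lower base rate.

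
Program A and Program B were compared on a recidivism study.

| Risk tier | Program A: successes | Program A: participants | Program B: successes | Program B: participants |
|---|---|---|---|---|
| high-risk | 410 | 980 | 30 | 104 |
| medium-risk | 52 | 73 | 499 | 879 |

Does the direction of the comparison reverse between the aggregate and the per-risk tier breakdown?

High-risk: Program A 410/980 = 41.8%, Program B 30/104 = 28.8% → Program A
Medium-risk: Program A 52/73 = 71.2%, Program B 499/879 = 56.8% → Program A
Overall: Program A 462/1053 = 43.9%, Program B 529/983 = 53.8% → Program B
Program A wins each risk group but Program B wins overall — the comparison reverses. Program A's participants skew toward high-risk, which has a lower base rate.

Yes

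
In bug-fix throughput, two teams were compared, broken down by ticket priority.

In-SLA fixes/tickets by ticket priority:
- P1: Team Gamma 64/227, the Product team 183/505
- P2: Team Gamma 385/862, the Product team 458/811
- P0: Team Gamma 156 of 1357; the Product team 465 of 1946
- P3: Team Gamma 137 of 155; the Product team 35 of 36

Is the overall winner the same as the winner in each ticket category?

P1: Team Gamma 64/227 = 28.2%, the Product team 183/505 = 36.2% → the Product team
P2: Team Gamma 385/862 = 44.7%, the Product team 458/811 = 56.5% → the Product team
P0: Team Gamma 156/1357 = 11.5%, the Product team 465/1946 = 23.9% → the Product team
P3: Team Gamma 137/155 = 88.4%, the Product team 35/36 = 97.2% → the Product team
Overall: Team Gamma 742/2601 = 28.5%, the Product team 1141/3298 = 34.6% → the Product team
The Product team wins overall and in every ticket group — no reversal.

Yes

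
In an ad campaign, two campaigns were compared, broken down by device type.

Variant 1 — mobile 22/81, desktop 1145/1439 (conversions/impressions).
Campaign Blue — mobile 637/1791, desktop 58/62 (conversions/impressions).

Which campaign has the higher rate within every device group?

Mobile: Variant 1 22/81 = 27.2%, Campaign Blue 637/1791 = 35.6% → Campaign Blue
Desktop: Variant 1 1145/1439 = 79.6%, Campaign Blue 58/62 = 93.5% → Campaign Blue
Campaign Blue has the higher rate in both groups.

Campaign Blue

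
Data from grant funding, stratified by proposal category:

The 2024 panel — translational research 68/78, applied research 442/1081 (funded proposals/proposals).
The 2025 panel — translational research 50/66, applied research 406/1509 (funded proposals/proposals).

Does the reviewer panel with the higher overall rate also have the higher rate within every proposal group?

Yes

Translational research: the 2024 panel 68/78 = 87.2%, the 2025 panel 50/66 = 75.8% → the 2024 panel
Applied research: the 2024 panel 442/1081 = 40.9%, the 2025 panel 406/1509 = 26.9% → the 2024 panel
Overall: the 2024 panel 510/1159 = 44.0%, the 2025 panel 456/1575 = 29.0% → the 2024 panel
The 2024 panel wins overall and in every proposal group — no reversal.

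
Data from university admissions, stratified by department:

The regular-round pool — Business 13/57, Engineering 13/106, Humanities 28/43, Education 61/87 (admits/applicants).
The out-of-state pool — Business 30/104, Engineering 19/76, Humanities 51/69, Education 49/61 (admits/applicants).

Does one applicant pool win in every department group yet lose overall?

Business: the regular-round pool 13/57 = 22.8%, the out-of-state pool 30/104 = 28.8% → the out-of-state pool
Engineering: the regular-round pool 13/106 = 12.3%, the out-of-state pool 19/76 = 25.0% → the out-of-state pool
Humanities: the regular-round pool 28/43 = 65.1%, the out-of-state pool 51/69 = 73.9% → the out-of-state pool
Education: the regular-round pool 61/87 = 70.1%, the out-of-state pool 49/61 = 80.3% → the out-of-state pool
Overall: the regular-round pool 115/293 = 39.2%, the out-of-state pool 149/310 = 48.1% → the out-of-state pool
The out-of-state pool wins overall and in every department group — no reversal.

No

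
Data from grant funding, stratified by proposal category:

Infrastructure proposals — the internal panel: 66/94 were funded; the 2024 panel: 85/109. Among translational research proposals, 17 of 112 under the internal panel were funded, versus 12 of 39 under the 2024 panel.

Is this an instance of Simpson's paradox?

No

Infrastructure: the internal panel 66/94 = 70.2%, the 2024 panel 85/109 = 78.0% → the 2024 panel
Translational research: the internal panel 17/112 = 15.2%, the 2024 panel 12/39 = 30.8% → the 2024 panel
Overall: the internal panel 83/206 = 40.3%, the 2024 panel 97/148 = 65.5% → the 2024 panel
The 2024 panel wins overall and in every proposal group — no reversal.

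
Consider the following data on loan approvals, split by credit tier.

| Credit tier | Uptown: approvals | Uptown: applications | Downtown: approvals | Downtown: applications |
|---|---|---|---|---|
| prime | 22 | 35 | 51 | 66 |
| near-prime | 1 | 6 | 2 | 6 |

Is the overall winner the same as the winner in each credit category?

Yes

Prime: Uptown 22/35 = 62.9%, Downtown 51/66 = 77.3% → Downtown
Near-prime: Uptown 1/6 = 16.7%, Downtown 2/6 = 33.3% → Downtown
Overall: Uptown 23/41 = 56.1%, Downtown 53/72 = 73.6% → Downtown
Downtown wins overall and in every credit group — no reversal.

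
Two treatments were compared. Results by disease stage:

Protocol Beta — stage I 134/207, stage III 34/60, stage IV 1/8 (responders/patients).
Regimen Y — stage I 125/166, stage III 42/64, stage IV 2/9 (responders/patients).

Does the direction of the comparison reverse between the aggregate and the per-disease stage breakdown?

No

Stage I: Protocol Beta 134/207 = 64.7%, Regimen Y 125/166 = 75.3% → Regimen Y
Stage III: Protocol Beta 34/60 = 56.7%, Regimen Y 42/64 = 65.6% → Regimen Y
Stage IV: Protocol Beta 1/8 = 12.5%, Regimen Y 2/9 = 22.2% → Regimen Y
Overall: Protocol Beta 169/275 = 61.5%, Regimen Y 169/239 = 70.7% → Regimen Y
Regimen Y wins overall and in every disease group — no reversal.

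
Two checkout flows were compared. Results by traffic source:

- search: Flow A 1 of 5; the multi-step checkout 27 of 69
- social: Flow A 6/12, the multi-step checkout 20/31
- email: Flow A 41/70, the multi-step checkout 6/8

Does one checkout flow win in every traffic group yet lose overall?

Search: Flow A 1/5 = 20.0%, the multi-step checkout 27/69 = 39.1% → the multi-step checkout
Social: Flow A 6/12 = 50.0%, the multi-step checkout 20/31 = 64.5% → the multi-step checkout
Email: Flow A 41/70 = 58.6%, the multi-step checkout 6/8 = 75.0% → the multi-step checkout
Overall: Flow A 48/87 = 55.2%, the multi-step checkout 53/108 = 49.1% → Flow A
The multi-step checkout wins each traffic group but Flow A wins overall — the comparison reverses. The multi-step checkout's sessions skew toward search, which has a lower base rate.

Yes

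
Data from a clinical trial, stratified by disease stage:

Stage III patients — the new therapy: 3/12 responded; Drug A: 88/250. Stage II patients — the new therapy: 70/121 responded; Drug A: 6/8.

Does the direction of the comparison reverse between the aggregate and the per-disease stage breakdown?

Stage III: the new therapy 3/12 = 25.0%, Drug A 88/250 = 35.2% → Drug A
Stage II: the new therapy 70/121 = 57.9%, Drug A 6/8 = 75.0% → Drug A
Overall: the new therapy 73/133 = 54.9%, Drug A 94/258 = 36.4% → the new therapy
Drug A wins each disease group but the new therapy wins overall — the comparison reverses. Drug A's patients skew toward stage III, which has a lower base rate.

Yes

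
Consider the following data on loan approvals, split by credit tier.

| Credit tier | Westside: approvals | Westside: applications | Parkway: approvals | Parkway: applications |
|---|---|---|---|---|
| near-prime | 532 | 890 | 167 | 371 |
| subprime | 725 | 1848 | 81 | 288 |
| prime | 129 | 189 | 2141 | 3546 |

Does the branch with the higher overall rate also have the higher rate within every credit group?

No

Near-prime: Westside 532/890 = 59.8%, Parkway 167/371 = 45.0% → Westside
Subprime: Westside 725/1848 = 39.2%, Parkway 81/288 = 28.1% → Westside
Prime: Westside 129/189 = 68.3%, Parkway 2141/3546 = 60.4% → Westside
Overall: Westside 1386/2927 = 47.4%, Parkway 2389/4205 = 56.8% → Parkway
Westside wins each credit group but Parkway wins overall — the comparison reverses. Westside's applications skew toward subprime, which has a lower base rate.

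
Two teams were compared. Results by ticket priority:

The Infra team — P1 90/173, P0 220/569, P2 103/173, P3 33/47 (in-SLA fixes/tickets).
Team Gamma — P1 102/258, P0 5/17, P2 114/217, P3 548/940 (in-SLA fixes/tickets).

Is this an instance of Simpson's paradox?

Yes

P1: the Infra team 90/173 = 52.0%, Team Gamma 102/258 = 39.5% → the Infra team
P0: the Infra team 220/569 = 38.7%, Team Gamma 5/17 = 29.4% → the Infra team
P2: the Infra team 103/173 = 59.5%, Team Gamma 114/217 = 52.5% → the Infra team
P3: the Infra team 33/47 = 70.2%, Team Gamma 548/940 = 58.3% → the Infra team
Overall: the Infra team 446/962 = 46.4%, Team Gamma 769/1432 = 53.7% → Team Gamma
The Infra team wins each ticket group but Team Gamma wins overall — the comparison reverses. The Infra team's tickets skew toward P0, which has a lower base rate.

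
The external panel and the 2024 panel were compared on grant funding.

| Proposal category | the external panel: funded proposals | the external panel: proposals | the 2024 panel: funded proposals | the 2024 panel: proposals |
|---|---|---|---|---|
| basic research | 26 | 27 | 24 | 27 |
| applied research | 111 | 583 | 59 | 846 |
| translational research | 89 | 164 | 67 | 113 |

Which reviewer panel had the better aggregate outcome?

the external panel

Basic research: the external panel 26/27 = 96.3%, the 2024 panel 24/27 = 88.9% → the external panel
Applied research: the external panel 111/583 = 19.0%, the 2024 panel 59/846 = 7.0% → the external panel
Translational research: the external panel 89/164 = 54.3%, the 2024 panel 67/113 = 59.3% → the 2024 panel
Overall: the external panel 226/774 = 29.2%, the 2024 panel 150/986 = 15.2% → the external panel
(Neither sweeps every proposal group, but the external panel has the higher pooled rate.)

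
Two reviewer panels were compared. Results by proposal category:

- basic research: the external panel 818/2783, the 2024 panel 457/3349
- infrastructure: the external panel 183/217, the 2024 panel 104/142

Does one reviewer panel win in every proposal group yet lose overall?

No

Basic research: the external panel 818/2783 = 29.4%, the 2024 panel 457/3349 = 13.6% → the external panel
Infrastructure: the external panel 183/217 = 84.3%, the 2024 panel 104/142 = 73.2% → the external panel
Overall: the external panel 1001/3000 = 33.4%, the 2024 panel 561/3491 = 16.1% → the external panel
The external panel wins overall and in every proposal group — no reversal.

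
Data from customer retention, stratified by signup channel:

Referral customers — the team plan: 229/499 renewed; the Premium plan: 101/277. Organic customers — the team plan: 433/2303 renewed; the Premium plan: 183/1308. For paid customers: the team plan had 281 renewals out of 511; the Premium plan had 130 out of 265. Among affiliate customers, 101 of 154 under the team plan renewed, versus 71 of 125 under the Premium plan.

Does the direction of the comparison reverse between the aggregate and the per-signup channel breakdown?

Referral: the team plan 229/499 = 45.9%, the Premium plan 101/277 = 36.5% → the team plan
Organic: the team plan 433/2303 = 18.8%, the Premium plan 183/1308 = 14.0% → the team plan
Paid: the team plan 281/511 = 55.0%, the Premium plan 130/265 = 49.1% → the team plan
Affiliate: the team plan 101/154 = 65.6%, the Premium plan 71/125 = 56.8% → the team plan
Overall: the team plan 1044/3467 = 30.1%, the Premium plan 485/1975 = 24.6% → the team plan
The team plan wins overall and in every signup group — no reversal.

No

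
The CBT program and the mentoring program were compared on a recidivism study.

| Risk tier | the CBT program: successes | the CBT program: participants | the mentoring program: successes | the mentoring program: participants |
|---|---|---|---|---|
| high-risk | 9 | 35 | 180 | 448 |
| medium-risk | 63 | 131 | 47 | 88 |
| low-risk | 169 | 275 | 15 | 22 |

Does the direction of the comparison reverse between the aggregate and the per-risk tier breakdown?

High-risk: the CBT program 9/35 = 25.7%, the mentoring program 180/448 = 40.2% → the mentoring program
Medium-risk: the CBT program 63/131 = 48.1%, the mentoring program 47/88 = 53.4% → the mentoring program
Low-risk: the CBT program 169/275 = 61.5%, the mentoring program 15/22 = 68.2% → the mentoring program
Overall: the CBT program 241/441 = 54.6%, the mentoring program 242/558 = 43.4% → the CBT program
The mentoring program wins each risk group but the CBT program wins overall — the comparison reverses. The mentoring program's participants skew toward high-risk, which has a lower base rate.

Yes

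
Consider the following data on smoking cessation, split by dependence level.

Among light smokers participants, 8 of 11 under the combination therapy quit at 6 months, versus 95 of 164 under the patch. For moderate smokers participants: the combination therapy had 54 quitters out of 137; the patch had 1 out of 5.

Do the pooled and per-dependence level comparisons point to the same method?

Light smokers: the combination therapy 8/11 = 72.7%, the patch 95/164 = 57.9% → the combination therapy
Moderate smokers: the combination therapy 54/137 = 39.4%, the patch 1/5 = 20.0% → the combination therapy
Overall: the combination therapy 62/148 = 41.9%, the patch 96/169 = 56.8% → the patch
The combination therapy wins each dependence group but the patch wins overall — the comparison reverses. The combination therapy's participants skew toward moderate smokers, which has a lower base rate.

No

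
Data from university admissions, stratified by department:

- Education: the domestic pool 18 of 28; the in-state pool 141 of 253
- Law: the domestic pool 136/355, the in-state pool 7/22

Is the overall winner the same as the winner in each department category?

No

Education: the domestic pool 18/28 = 64.3%, the in-state pool 141/253 = 55.7% → the domestic pool
Law: the domestic pool 136/355 = 38.3%, the in-state pool 7/22 = 31.8% → the domestic pool
Overall: the domestic pool 154/383 = 40.2%, the in-state pool 148/275 = 53.8% → the in-state pool
The domestic pool wins each department group but the in-state pool wins overall — the comparison reverses. The domestic pool's applicants skew toward Law, which has a lower base rate.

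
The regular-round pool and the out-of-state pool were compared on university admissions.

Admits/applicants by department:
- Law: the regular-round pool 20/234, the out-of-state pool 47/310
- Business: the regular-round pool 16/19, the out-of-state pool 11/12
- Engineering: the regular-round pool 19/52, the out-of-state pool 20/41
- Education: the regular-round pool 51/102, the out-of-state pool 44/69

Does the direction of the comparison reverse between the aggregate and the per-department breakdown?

Law: the regular-round pool 20/234 = 8.5%, the out-of-state pool 47/310 = 15.2% → the out-of-state pool
Business: the regular-round pool 16/19 = 84.2%, the out-of-state pool 11/12 = 91.7% → the out-of-state pool
Engineering: the regular-round pool 19/52 = 36.5%, the out-of-state pool 20/41 = 48.8% → the out-of-state pool
Education: the regular-round pool 51/102 = 50.0%, the out-of-state pool 44/69 = 63.8% → the out-of-state pool
Overall: the regular-round pool 106/407 = 26.0%, the out-of-state pool 122/432 = 28.2% → the out-of-state pool
The out-of-state pool wins overall and in every department group — no reversal.

No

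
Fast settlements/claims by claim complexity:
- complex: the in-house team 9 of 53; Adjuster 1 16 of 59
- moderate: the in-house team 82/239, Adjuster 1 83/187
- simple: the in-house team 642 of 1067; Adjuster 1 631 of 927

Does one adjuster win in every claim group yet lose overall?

No

Complex: the in-house team 9/53 = 17.0%, Adjuster 1 16/59 = 27.1% → Adjuster 1
Moderate: the in-house team 82/239 = 34.3%, Adjuster 1 83/187 = 44.4% → Adjuster 1
Simple: the in-house team 642/1067 = 60.2%, Adjuster 1 631/927 = 68.1% → Adjuster 1
Overall: the in-house team 733/1359 = 53.9%, Adjuster 1 730/1173 = 62.2% → Adjuster 1
Adjuster 1 wins overall and in every claim group — no reversal.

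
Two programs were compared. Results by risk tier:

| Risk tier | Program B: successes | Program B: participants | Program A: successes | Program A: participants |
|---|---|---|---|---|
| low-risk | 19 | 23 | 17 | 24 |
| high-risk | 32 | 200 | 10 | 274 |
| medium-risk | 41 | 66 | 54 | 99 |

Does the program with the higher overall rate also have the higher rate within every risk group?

Yes

Low-risk: Program B 19/23 = 82.6%, Program A 17/24 = 70.8% → Program B
High-risk: Program B 32/200 = 16.0%, Program A 10/274 = 3.6% → Program B
Medium-risk: Program B 41/66 = 62.1%, Program A 54/99 = 54.5% → Program B
Overall: Program B 92/289 = 31.8%, Program A 81/397 = 20.4% → Program B
Program B wins overall and in every risk group — no reversal.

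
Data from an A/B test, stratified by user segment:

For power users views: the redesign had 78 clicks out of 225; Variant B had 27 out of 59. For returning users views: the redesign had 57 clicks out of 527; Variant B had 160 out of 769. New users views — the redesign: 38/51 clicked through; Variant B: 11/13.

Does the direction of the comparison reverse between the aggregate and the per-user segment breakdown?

No

Power users: the redesign 78/225 = 34.7%, Variant B 27/59 = 45.8% → Variant B
Returning users: the redesign 57/527 = 10.8%, Variant B 160/769 = 20.8% → Variant B
New users: the redesign 38/51 = 74.5%, Variant B 11/13 = 84.6% → Variant B
Overall: the redesign 173/803 = 21.5%, Variant B 198/841 = 23.5% → Variant B
Variant B wins overall and in every user group — no reversal.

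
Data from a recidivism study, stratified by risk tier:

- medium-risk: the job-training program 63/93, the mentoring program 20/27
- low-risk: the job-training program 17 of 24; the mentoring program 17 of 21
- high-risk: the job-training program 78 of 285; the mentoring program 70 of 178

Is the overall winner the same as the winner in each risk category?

Yes

Medium-risk: the job-training program 63/93 = 67.7%, the mentoring program 20/27 = 74.1% → the mentoring program
Low-risk: the job-training program 17/24 = 70.8%, the mentoring program 17/21 = 81.0% → the mentoring program
High-risk: the job-training program 78/285 = 27.4%, the mentoring program 70/178 = 39.3% → the mentoring program
Overall: the job-training program 158/402 = 39.3%, the mentoring program 107/226 = 47.3% → the mentoring program
The mentoring program wins overall and in every risk group — no reversal.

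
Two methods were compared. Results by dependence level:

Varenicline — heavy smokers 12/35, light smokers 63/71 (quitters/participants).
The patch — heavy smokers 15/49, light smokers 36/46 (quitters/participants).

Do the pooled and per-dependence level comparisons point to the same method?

Heavy smokers: varenicline 12/35 = 34.3%, the patch 15/49 = 30.6% → varenicline
Light smokers: varenicline 63/71 = 88.7%, the patch 36/46 = 78.3% → varenicline
Overall: varenicline 75/106 = 70.8%, the patch 51/95 = 53.7% → varenicline
Varenicline wins overall and in every dependence group — no reversal.

Yes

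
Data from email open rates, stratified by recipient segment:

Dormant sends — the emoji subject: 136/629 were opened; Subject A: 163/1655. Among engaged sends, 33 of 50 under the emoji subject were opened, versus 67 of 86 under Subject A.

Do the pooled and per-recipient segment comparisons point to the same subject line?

Dormant: the emoji subject 136/629 = 21.6%, Subject A 163/1655 = 9.8% → the emoji subject
Engaged: the emoji subject 33/50 = 66.0%, Subject A 67/86 = 77.9% → Subject A
Overall: the emoji subject 169/679 = 24.9%, Subject A 230/1741 = 13.2% → the emoji subject
Neither sweeps: the emoji subject wins 1 of 2 groups, Subject A wins 1. The emoji subject wins overall but not every group — no Simpson reversal.

No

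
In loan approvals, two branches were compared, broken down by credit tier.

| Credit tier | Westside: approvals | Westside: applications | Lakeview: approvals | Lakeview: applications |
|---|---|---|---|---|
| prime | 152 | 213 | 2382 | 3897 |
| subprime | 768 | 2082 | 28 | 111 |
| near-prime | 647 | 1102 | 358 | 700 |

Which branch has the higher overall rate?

Prime: Westside 152/213 = 71.4%, Lakeview 2382/3897 = 61.1% → Westside
Subprime: Westside 768/2082 = 36.9%, Lakeview 28/111 = 25.2% → Westside
Near-prime: Westside 647/1102 = 58.7%, Lakeview 358/700 = 51.1% → Westside
Overall: Westside 1567/3397 = 46.1%, Lakeview 2768/4708 = 58.8% → Lakeview
(Westside wins every credit group but Lakeview wins overall — Westside's applications skew toward the low-rate subprime group.)

Lakeview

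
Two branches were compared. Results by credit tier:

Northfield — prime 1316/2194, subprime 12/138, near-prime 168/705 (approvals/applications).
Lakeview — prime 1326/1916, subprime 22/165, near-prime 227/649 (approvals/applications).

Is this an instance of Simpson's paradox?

Prime: Northfield 1316/2194 = 60.0%, Lakeview 1326/1916 = 69.2% → Lakeview
Subprime: Northfield 12/138 = 8.7%, Lakeview 22/165 = 13.3% → Lakeview
Near-prime: Northfield 168/705 = 23.8%, Lakeview 227/649 = 35.0% → Lakeview
Overall: Northfield 1496/3037 = 49.3%, Lakeview 1575/2730 = 57.7% → Lakeview
Lakeview wins overall and in every credit group — no reversal.

No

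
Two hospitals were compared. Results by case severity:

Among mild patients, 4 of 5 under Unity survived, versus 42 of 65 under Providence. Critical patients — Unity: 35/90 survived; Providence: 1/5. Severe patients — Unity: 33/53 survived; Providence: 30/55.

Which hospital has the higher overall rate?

Providence

Mild: Unity 4/5 = 80.0%, Providence 42/65 = 64.6% → Unity
Critical: Unity 35/90 = 38.9%, Providence 1/5 = 20.0% → Unity
Severe: Unity 33/53 = 62.3%, Providence 30/55 = 54.5% → Unity
Overall: Unity 72/148 = 48.6%, Providence 73/125 = 58.4% → Providence
(Unity wins every case group but Providence wins overall — Unity's patients skew toward the low-rate critical group.)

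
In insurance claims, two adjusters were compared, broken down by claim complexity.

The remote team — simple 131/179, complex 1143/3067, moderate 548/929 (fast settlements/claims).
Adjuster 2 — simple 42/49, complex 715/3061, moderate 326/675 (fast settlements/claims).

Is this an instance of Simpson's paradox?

No

Simple: the remote team 131/179 = 73.2%, Adjuster 2 42/49 = 85.7% → Adjuster 2
Complex: the remote team 1143/3067 = 37.3%, Adjuster 2 715/3061 = 23.4% → the remote team
Moderate: the remote team 548/929 = 59.0%, Adjuster 2 326/675 = 48.3% → the remote team
Overall: the remote team 1822/4175 = 43.6%, Adjuster 2 1083/3785 = 28.6% → the remote team
Neither sweeps: the remote team wins 2 of 3 groups, Adjuster 2 wins 1. The remote team wins overall but not every group — no Simpson reversal.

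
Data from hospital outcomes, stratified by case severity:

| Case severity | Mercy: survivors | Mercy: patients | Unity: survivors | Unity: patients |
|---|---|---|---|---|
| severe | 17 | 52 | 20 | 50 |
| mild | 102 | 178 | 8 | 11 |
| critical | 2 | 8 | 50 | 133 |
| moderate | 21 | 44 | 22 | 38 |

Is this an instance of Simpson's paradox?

Yes

Severe: Mercy 17/52 = 32.7%, Unity 20/50 = 40.0% → Unity
Mild: Mercy 102/178 = 57.3%, Unity 8/11 = 72.7% → Unity
Critical: Mercy 2/8 = 25.0%, Unity 50/133 = 37.6% → Unity
Moderate: Mercy 21/44 = 47.7%, Unity 22/38 = 57.9% → Unity
Overall: Mercy 142/282 = 50.4%, Unity 100/232 = 43.1% → Mercy
Unity wins each case group but Mercy wins overall — the comparison reverses. Unity's patients skew toward critical, which has a lower base rate.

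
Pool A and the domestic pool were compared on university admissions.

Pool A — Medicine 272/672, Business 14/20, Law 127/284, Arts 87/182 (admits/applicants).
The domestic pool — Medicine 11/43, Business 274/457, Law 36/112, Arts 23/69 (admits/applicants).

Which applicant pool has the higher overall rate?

Medicine: Pool A 272/672 = 40.5%, the domestic pool 11/43 = 25.6% → Pool A
Business: Pool A 14/20 = 70.0%, the domestic pool 274/457 = 60.0% → Pool A
Law: Pool A 127/284 = 44.7%, the domestic pool 36/112 = 32.1% → Pool A
Arts: Pool A 87/182 = 47.8%, the domestic pool 23/69 = 33.3% → Pool A
Overall: Pool A 500/1158 = 43.2%, the domestic pool 344/681 = 50.5% → the domestic pool
(Pool A wins every department group but the domestic pool wins overall — Pool A's applicants skew toward the low-rate Medicine group.)

the domestic pool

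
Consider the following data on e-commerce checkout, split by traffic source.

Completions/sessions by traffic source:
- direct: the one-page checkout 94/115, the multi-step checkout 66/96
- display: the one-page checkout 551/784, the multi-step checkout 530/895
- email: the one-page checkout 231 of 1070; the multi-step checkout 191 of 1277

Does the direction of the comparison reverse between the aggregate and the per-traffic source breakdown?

Direct: the one-page checkout 94/115 = 81.7%, the multi-step checkout 66/96 = 68.8% → the one-page checkout
Display: the one-page checkout 551/784 = 70.3%, the multi-step checkout 530/895 = 59.2% → the one-page checkout
Email: the one-page checkout 231/1070 = 21.6%, the multi-step checkout 191/1277 = 15.0% → the one-page checkout
Overall: the one-page checkout 876/1969 = 44.5%, the multi-step checkout 787/2268 = 34.7% → the one-page checkout
The one-page checkout wins overall and in every traffic group — no reversal.

No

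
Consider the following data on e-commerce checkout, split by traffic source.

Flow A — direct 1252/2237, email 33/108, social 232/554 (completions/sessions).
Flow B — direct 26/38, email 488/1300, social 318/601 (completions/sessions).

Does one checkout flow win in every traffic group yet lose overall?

Yes

Direct: Flow A 1252/2237 = 56.0%, Flow B 26/38 = 68.4% → Flow B
Email: Flow A 33/108 = 30.6%, Flow B 488/1300 = 37.5% → Flow B
Social: Flow A 232/554 = 41.9%, Flow B 318/601 = 52.9% → Flow B
Overall: Flow A 1517/2899 = 52.3%, Flow B 832/1939 = 42.9% → Flow A
Flow B wins each traffic group but Flow A wins overall — the comparison reverses. Flow B's sessions skew toward email, which has a lower base rate.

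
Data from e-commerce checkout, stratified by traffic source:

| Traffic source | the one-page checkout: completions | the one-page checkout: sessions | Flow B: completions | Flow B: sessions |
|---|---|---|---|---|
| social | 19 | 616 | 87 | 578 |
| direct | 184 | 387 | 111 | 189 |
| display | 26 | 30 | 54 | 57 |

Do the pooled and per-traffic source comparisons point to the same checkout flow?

Social: the one-page checkout 19/616 = 3.1%, Flow B 87/578 = 15.1% → Flow B
Direct: the one-page checkout 184/387 = 47.5%, Flow B 111/189 = 58.7% → Flow B
Display: the one-page checkout 26/30 = 86.7%, Flow B 54/57 = 94.7% → Flow B
Overall: the one-page checkout 229/1033 = 22.2%, Flow B 252/824 = 30.6% → Flow B
Flow B wins overall and in every traffic group — no reversal.

Yes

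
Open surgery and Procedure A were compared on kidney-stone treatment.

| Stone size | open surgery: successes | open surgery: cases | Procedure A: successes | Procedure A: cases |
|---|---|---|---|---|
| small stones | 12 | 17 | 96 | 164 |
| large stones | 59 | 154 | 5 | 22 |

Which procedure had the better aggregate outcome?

Procedure A

Small stones: open surgery 12/17 = 70.6%, Procedure A 96/164 = 58.5% → open surgery
Large stones: open surgery 59/154 = 38.3%, Procedure A 5/22 = 22.7% → open surgery
Overall: open surgery 71/171 = 41.5%, Procedure A 101/186 = 54.3% → Procedure A
(Open surgery wins every stone group but Procedure A wins overall — open surgery's cases skew toward the low-rate large stones group.)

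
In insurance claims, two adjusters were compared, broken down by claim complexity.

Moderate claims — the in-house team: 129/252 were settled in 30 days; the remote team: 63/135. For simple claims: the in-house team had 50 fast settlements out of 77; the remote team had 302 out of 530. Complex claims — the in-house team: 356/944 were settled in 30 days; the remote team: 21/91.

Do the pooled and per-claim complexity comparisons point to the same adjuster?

No

Moderate: the in-house team 129/252 = 51.2%, the remote team 63/135 = 46.7% → the in-house team
Simple: the in-house team 50/77 = 64.9%, the remote team 302/530 = 57.0% → the in-house team
Complex: the in-house team 356/944 = 37.7%, the remote team 21/91 = 23.1% → the in-house team
Overall: the in-house team 535/1273 = 42.0%, the remote team 386/756 = 51.1% → the remote team
The in-house team wins each claim group but the remote team wins overall — the comparison reverses. The in-house team's claims skew toward complex, which has a lower base rate.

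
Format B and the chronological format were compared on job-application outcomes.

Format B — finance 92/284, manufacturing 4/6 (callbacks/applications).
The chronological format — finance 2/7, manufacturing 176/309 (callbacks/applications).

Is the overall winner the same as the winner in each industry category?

Finance: Format B 92/284 = 32.4%, the chronological format 2/7 = 28.6% → Format B
Manufacturing: Format B 4/6 = 66.7%, the chronological format 176/309 = 57.0% → Format B
Overall: Format B 96/290 = 33.1%, the chronological format 178/316 = 56.3% → the chronological format
Format B wins each industry group but the chronological format wins overall — the comparison reverses. Format B's applications skew toward finance, which has a lower base rate.

No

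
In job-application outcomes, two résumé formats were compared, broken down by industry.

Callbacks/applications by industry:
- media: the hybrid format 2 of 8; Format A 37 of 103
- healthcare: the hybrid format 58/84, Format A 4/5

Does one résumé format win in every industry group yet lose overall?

Yes

Media: the hybrid format 2/8 = 25.0%, Format A 37/103 = 35.9% → Format A
Healthcare: the hybrid format 58/84 = 69.0%, Format A 4/5 = 80.0% → Format A
Overall: the hybrid format 60/92 = 65.2%, Format A 41/108 = 38.0% → the hybrid format
Format A wins each industry group but the hybrid format wins overall — the comparison reverses. Format A's applications skew toward media, which has a lower base rate.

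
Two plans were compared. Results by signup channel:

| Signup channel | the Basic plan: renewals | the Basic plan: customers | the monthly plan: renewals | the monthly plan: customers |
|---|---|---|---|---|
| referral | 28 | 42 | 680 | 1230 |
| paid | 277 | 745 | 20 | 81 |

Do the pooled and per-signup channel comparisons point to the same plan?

Referral: the Basic plan 28/42 = 66.7%, the monthly plan 680/1230 = 55.3% → the Basic plan
Paid: the Basic plan 277/745 = 37.2%, the monthly plan 20/81 = 24.7% → the Basic plan
Overall: the Basic plan 305/787 = 38.8%, the monthly plan 700/1311 = 53.4% → the monthly plan
The Basic plan wins each signup group but the monthly plan wins overall — the comparison reverses. The Basic plan's customers skew toward paid, which has a lower base rate.

No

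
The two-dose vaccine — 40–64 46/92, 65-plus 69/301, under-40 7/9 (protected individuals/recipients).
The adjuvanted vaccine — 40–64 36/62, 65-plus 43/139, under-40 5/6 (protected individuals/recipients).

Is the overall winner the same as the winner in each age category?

Yes

40–64: the two-dose vaccine 46/92 = 50.0%, the adjuvanted vaccine 36/62 = 58.1% → the adjuvanted vaccine
65-plus: the two-dose vaccine 69/301 = 22.9%, the adjuvanted vaccine 43/139 = 30.9% → the adjuvanted vaccine
Under-40: the two-dose vaccine 7/9 = 77.8%, the adjuvanted vaccine 5/6 = 83.3% → the adjuvanted vaccine
Overall: the two-dose vaccine 122/402 = 30.3%, the adjuvanted vaccine 84/207 = 40.6% → the adjuvanted vaccine
The adjuvanted vaccine wins overall and in every age group — no reversal.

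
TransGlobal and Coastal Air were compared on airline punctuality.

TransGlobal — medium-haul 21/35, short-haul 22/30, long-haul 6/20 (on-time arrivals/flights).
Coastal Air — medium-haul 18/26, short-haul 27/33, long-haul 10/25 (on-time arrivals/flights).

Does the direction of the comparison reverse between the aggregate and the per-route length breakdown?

No

Medium-haul: TransGlobal 21/35 = 60.0%, Coastal Air 18/26 = 69.2% → Coastal Air
Short-haul: TransGlobal 22/30 = 73.3%, Coastal Air 27/33 = 81.8% → Coastal Air
Long-haul: TransGlobal 6/20 = 30.0%, Coastal Air 10/25 = 40.0% → Coastal Air
Overall: TransGlobal 49/85 = 57.6%, Coastal Air 55/84 = 65.5% → Coastal Air
Coastal Air wins overall and in every route group — no reversal.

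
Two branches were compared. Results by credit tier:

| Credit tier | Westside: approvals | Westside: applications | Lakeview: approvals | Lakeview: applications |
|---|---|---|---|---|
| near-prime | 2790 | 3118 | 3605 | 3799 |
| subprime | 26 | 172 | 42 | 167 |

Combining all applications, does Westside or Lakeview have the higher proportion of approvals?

Lakeview

Near-prime: Westside 2790/3118 = 89.5%, Lakeview 3605/3799 = 94.9% → Lakeview
Subprime: Westside 26/172 = 15.1%, Lakeview 42/167 = 25.1% → Lakeview
Overall: Westside 2816/3290 = 85.6%, Lakeview 3647/3966 = 92.0% → Lakeview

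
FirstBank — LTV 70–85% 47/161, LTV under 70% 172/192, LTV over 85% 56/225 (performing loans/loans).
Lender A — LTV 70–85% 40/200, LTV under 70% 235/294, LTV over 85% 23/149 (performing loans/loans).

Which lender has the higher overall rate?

LTV 70–85%: FirstBank 47/161 = 29.2%, Lender A 40/200 = 20.0% → FirstBank
LTV under 70%: FirstBank 172/192 = 89.6%, Lender A 235/294 = 79.9% → FirstBank
LTV over 85%: FirstBank 56/225 = 24.9%, Lender A 23/149 = 15.4% → FirstBank
Overall: FirstBank 275/578 = 47.6%, Lender A 298/643 = 46.3% → FirstBank

FirstBank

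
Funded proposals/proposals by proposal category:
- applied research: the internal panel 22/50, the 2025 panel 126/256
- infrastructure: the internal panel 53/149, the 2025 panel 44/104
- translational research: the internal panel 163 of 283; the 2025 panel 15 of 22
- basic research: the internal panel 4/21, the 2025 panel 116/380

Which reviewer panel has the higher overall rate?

Applied research: the internal panel 22/50 = 44.0%, the 2025 panel 126/256 = 49.2% → the 2025 panel
Infrastructure: the internal panel 53/149 = 35.6%, the 2025 panel 44/104 = 42.3% → the 2025 panel
Translational research: the internal panel 163/283 = 57.6%, the 2025 panel 15/22 = 68.2% → the 2025 panel
Basic research: the internal panel 4/21 = 19.0%, the 2025 panel 116/380 = 30.5% → the 2025 panel
Overall: the internal panel 242/503 = 48.1%, the 2025 panel 301/762 = 39.5% → the internal panel
(The 2025 panel wins every proposal group but the internal panel wins overall — the 2025 panel's proposals skew toward the low-rate basic research group.)

the internal panel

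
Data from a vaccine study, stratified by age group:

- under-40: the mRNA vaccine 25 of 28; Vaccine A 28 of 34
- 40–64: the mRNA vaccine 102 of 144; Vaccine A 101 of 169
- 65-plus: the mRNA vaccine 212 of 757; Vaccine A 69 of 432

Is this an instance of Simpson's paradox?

Under-40: the mRNA vaccine 25/28 = 89.3%, Vaccine A 28/34 = 82.4% → the mRNA vaccine
40–64: the mRNA vaccine 102/144 = 70.8%, Vaccine A 101/169 = 59.8% → the mRNA vaccine
65-plus: the mRNA vaccine 212/757 = 28.0%, Vaccine A 69/432 = 16.0% → the mRNA vaccine
Overall: the mRNA vaccine 339/929 = 36.5%, Vaccine A 198/635 = 31.2% → the mRNA vaccine
The mRNA vaccine wins overall and in every age group — no reversal.

No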